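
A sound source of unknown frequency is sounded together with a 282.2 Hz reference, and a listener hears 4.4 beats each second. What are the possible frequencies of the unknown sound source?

277.8 Hz or 286.6 Hz

|f − 282.2| = 4.4, so f = 282.2 ± 4.4.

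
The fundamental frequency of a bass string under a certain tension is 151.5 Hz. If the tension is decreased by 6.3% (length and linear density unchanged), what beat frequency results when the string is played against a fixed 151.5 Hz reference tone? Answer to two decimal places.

4.85 Hz

For a string, f ∝ √T, so the new frequency is 151.5·√0.937 = 146.6501 Hz.
f_beat = |146.6501 − 151.5| = 4.85 Hz.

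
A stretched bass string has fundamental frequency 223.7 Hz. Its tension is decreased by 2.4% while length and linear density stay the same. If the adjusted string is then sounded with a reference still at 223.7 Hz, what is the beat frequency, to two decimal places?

2.70 Hz

For a string, f ∝ √T, so the new frequency is 223.7·√0.976 = 220.9993 Hz.
f_beat = |220.9993 − 223.7| = 2.70 Hz.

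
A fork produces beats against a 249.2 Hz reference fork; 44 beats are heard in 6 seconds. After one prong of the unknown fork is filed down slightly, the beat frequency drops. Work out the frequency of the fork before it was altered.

241.8667 Hz

Beat frequency = 44/6 = 7.3333 Hz.
|f − 249.2| = 7.3333, so the fork was at either 241.8667 Hz or 256.5333 Hz.
Filing a prong removes mass and raises the fork's frequency; the adjustment raises the fork's frequency.
The beat rate fell, so the adjustment moved the fork toward 249.2 Hz — it must have started below the reference.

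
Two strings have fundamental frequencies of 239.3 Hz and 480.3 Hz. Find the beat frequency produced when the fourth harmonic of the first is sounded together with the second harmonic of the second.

Fourth harmonic of the first: 4·239.3 = 957.2 Hz.
Second harmonic of the second: 2·480.3 = 960.6 Hz.
f_beat = |957.2 − 960.6| = 3.4 Hz.

3.4 Hz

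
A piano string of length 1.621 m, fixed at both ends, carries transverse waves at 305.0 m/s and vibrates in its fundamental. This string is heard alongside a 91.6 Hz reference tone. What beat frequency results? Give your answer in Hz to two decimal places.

2.48 Hz

For a string fixed at both ends, f_n = n·v/(2L) = 1·305.0/(2·1.621) = 94.0777 Hz.
f_beat = |94.0777 − 91.6| = 2.48 Hz.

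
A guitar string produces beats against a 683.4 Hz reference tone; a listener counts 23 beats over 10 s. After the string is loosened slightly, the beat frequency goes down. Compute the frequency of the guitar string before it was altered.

685.7 Hz

Beat frequency = 23/10 = 2.3 Hz.
|f − 683.4| = 2.3, so the guitar string was at either 681.1 Hz or 685.7 Hz.
Reducing tension lowers a string's frequency; the adjustment lowers the guitar string's frequency.
The beat rate fell, so the adjustment moved the guitar string toward 683.4 Hz — it must have started above the reference.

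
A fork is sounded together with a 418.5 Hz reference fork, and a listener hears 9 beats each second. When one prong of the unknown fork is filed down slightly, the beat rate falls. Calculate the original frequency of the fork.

409.5 Hz

|f − 418.5| = 9, so the fork was at either 409.5 Hz or 427.5 Hz.
Filing a prong removes mass and raises the fork's frequency; the adjustment raises the fork's frequency.
The beat rate fell, so the adjustment moved the fork toward 418.5 Hz — it must have started below the reference.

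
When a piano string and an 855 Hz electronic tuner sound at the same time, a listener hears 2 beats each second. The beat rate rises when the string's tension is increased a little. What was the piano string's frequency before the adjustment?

|f − 855| = 2, so the piano string was at either 853 Hz or 857 Hz.
Higher tension means higher frequency; the adjustment raises the piano string's frequency.
The beat rate rose, so the adjustment moved the piano string further from 855 Hz — it was already above the reference.

857 Hz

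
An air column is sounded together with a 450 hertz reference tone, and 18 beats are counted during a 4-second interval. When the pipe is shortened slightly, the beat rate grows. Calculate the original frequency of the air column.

454.5 Hz

Beat frequency = 18/4 = 4.5 Hz.
|f − 450| = 4.5, so the air column was at either 445.5 Hz or 454.5 Hz.
A shorter pipe has a higher fundamental; the adjustment raises the air column's frequency.
The beat rate rose, so the adjustment moved the air column further from 450 Hz — it was already above the reference.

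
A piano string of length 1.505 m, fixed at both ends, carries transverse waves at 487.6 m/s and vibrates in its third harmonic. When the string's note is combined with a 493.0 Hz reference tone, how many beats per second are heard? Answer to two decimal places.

7.02 Hz

For a string fixed at both ends, f_n = n·v/(2L) = 3·487.6/(2·1.505) = 485.9801 Hz.
f_beat = |485.9801 − 493.0| = 7.02 Hz.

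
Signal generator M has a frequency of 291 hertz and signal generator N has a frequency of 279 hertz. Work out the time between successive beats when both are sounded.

0.083 s

f_beat = |291 − 279| = 12 Hz.
Beat period T = 1 / f_beat = 1 / 12 s.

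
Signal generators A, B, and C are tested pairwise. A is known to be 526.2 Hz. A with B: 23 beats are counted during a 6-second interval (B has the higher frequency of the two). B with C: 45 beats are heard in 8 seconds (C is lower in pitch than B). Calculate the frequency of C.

A–B: Beat frequency = 23/6 = 3.8333 Hz.
B is above A, so f_B = 526.2 + 3.8333 = 530.0333 Hz.
B–C: Beat frequency = 45/8 = 5.625 Hz.
C is below B, so f_C = 530.0333 − 5.625 = 524.4083 Hz.

524.4083 Hz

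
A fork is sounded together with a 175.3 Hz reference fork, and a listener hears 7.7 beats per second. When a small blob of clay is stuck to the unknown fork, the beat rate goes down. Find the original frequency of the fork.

|f − 175.3| = 7.7, so the fork was at either 167.6 Hz or 183 Hz.
Adding mass to a fork lowers its frequency; the adjustment lowers the fork's frequency.
The beat rate fell, so the adjustment moved the fork toward 175.3 Hz — it must have started above the reference.

183 Hz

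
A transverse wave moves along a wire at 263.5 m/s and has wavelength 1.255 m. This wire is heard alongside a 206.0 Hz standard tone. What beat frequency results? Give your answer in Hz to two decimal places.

Source frequency f = v/λ = 263.5/1.255 = 209.9602 Hz.
f_beat = |209.9602 − 206.0| = 3.96 Hz.

3.96 Hz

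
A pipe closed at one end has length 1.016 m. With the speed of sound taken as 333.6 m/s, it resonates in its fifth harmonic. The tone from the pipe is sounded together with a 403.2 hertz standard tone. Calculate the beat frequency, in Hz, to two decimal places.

Closed pipe (odd harmonics): f_n = n·v/(4L) = 5·333.6/(4·1.016) = 410.4331 Hz.
f_beat = |410.4331 − 403.2| = 7.23 Hz.

7.23 Hz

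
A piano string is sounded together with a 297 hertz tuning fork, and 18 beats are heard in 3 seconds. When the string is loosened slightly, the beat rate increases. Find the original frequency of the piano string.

291 Hz

Beat frequency = 18/3 = 6 Hz.
|f − 297| = 6, so the piano string was at either 291 Hz or 303 Hz.
Reducing tension lowers a string's frequency; the adjustment lowers the piano string's frequency.
The beat rate rose, so the adjustment moved the piano string further from 297 Hz — it was already below the reference.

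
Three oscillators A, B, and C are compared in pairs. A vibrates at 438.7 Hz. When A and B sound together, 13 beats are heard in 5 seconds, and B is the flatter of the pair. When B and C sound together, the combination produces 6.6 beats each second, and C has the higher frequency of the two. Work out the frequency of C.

442.7 Hz

A–B: Beat frequency = 13/5 = 2.6 Hz.
B is below A, so f_B = 438.7 − 2.6 = 436.1 Hz.
C is above B, so f_C = 436.1 + 6.6 = 442.7 Hz.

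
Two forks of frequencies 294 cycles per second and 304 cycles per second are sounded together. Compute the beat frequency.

10 Hz

The beat frequency equals the magnitude of the frequency difference.
|294 − 304| = 10 Hz.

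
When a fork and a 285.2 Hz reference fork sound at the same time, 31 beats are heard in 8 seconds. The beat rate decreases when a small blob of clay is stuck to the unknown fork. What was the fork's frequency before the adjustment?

Beat frequency = 31/8 = 3.875 Hz.
|f − 285.2| = 3.875, so the fork was at either 281.325 Hz or 289.075 Hz.
Adding mass to a fork lowers its frequency; the adjustment lowers the fork's frequency.
The beat rate fell, so the adjustment moved the fork toward 285.2 Hz — it must have started above the reference.

289.075 Hz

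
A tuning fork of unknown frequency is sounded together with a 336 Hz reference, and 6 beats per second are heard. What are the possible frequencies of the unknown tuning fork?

330 Hz or 342 Hz

|f − 336| = 6, so f = 336 ± 6.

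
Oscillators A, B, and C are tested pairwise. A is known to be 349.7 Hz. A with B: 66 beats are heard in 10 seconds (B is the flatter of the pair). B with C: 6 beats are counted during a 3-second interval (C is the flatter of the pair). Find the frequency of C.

341.1 Hz

A–B: Beat frequency = 66/10 = 6.6 Hz.
B is below A, so f_B = 349.7 − 6.6 = 343.1 Hz.
B–C: Beat frequency = 6/3 = 2 Hz.
C is below B, so f_C = 343.1 − 2 = 341.1 Hz.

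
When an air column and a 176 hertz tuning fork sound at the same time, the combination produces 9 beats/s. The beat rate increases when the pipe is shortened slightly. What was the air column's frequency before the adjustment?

|f − 176| = 9, so the air column was at either 167 Hz or 185 Hz.
A shorter pipe has a higher fundamental; the adjustment raises the air column's frequency.
The beat rate rose, so the adjustment moved the air column further from 176 Hz — it was already above the reference.

185 Hz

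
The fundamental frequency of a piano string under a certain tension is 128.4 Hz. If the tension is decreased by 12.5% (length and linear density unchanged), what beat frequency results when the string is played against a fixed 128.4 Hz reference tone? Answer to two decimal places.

For a string, f ∝ √T, so the new frequency is 128.4·√0.875 = 120.1072 Hz.
f_beat = |120.1072 − 128.4| = 8.29 Hz.

8.29 Hz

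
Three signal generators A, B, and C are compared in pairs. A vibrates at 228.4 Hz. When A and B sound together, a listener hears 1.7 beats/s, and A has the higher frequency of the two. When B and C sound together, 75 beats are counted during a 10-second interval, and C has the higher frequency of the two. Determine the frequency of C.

234.2 Hz

B is below A, so f_B = 228.4 − 1.7 = 226.7 Hz.
B–C: Beat frequency = 75/10 = 7.5 Hz.
C is above B, so f_C = 226.7 + 7.5 = 234.2 Hz.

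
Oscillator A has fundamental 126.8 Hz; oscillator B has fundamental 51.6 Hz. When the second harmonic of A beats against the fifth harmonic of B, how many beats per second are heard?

4.4 Hz

Second harmonic of the first: 2·126.8 = 253.6 Hz.
Fifth harmonic of the second: 5·51.6 = 258.0 Hz.
f_beat = |253.6 − 258.0| = 4.4 Hz.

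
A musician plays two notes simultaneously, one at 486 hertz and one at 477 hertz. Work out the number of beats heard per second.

9 Hz

Beats arise from superposition of two nearby frequencies; the beat rate is |f₁ − f₂|.
|486 − 477| = 9 Hz.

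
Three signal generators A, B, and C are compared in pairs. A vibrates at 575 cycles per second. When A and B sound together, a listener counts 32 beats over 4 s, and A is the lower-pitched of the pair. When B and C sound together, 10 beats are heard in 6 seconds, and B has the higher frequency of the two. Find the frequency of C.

581.3333 Hz

A–B: Beat frequency = 32/4 = 8 Hz.
B is above A, so f_B = 575 + 8 = 583 Hz.
B–C: Beat frequency = 10/6 = 1.6667 Hz.
C is below B, so f_C = 583 − 1.6667 = 581.3333 Hz.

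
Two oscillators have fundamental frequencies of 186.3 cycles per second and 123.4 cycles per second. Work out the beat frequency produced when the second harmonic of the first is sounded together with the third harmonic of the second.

2.4 Hz

Second harmonic of the first: 2·186.3 = 372.6 Hz.
Third harmonic of the second: 3·123.4 = 370.2 Hz.
f_beat = |372.6 − 370.2| = 2.4 Hz.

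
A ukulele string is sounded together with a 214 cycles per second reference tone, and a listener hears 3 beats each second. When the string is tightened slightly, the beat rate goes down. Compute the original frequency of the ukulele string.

211 Hz

|f − 214| = 3, so the ukulele string was at either 211 Hz or 217 Hz.
Increasing tension raises a string's frequency; the adjustment raises the ukulele string's frequency.
The beat rate fell, so the adjustment moved the ukulele string toward 214 Hz — it must have started below the reference.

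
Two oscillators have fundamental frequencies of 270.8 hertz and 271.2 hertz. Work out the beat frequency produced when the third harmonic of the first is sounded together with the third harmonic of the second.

Third harmonic of the first: 3·270.8 = 812.4 Hz.
Third harmonic of the second: 3·271.2 = 813.6 Hz.
f_beat = |812.4 − 813.6| = 1.2 Hz.

1.2 Hz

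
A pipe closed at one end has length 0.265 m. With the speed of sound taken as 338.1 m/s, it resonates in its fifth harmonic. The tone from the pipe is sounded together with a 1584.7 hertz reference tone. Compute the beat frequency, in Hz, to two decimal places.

10.11 Hz

Closed pipe (odd harmonics): f_n = n·v/(4L) = 5·338.1/(4·0.265) = 1594.8113 Hz.
f_beat = |1594.8113 − 1584.7| = 10.11 Hz.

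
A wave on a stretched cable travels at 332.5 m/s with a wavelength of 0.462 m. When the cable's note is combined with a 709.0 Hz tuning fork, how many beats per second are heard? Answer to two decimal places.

10.70 Hz

Source frequency f = v/λ = 332.5/0.462 = 719.6970 Hz.
f_beat = |719.6970 − 709.0| = 10.70 Hz.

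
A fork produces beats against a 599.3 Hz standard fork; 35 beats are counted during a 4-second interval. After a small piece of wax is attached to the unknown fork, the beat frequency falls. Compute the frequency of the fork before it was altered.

608.05 Hz

Beat frequency = 35/4 = 8.75 Hz.
|f − 599.3| = 8.75, so the fork was at either 590.55 Hz or 608.05 Hz.
Loading a fork with wax lowers its frequency; the adjustment lowers the fork's frequency.
The beat rate fell, so the adjustment moved the fork toward 599.3 Hz — it must have started above the reference.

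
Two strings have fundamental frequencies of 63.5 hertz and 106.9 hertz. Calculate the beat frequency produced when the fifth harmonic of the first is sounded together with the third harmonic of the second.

Fifth harmonic of the first: 5·63.5 = 317.5 Hz.
Third harmonic of the second: 3·106.9 = 320.7 Hz.
f_beat = |317.5 − 320.7| = 3.2 Hz.

3.2 Hz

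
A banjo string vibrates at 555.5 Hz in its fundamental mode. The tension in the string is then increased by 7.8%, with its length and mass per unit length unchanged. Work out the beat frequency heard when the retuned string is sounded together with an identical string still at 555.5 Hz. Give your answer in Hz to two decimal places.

21.26 Hz

For a string, f ∝ √T, so the new frequency is 555.5·√1.078 = 576.7578 Hz.
f_beat = |576.7578 − 555.5| = 21.26 Hz.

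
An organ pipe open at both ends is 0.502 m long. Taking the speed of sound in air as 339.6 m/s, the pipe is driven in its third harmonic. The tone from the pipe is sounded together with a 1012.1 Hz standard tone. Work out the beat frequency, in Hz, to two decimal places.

2.64 Hz

Open pipe: f_n = n·v/(2L) = 3·339.6/(2·0.502) = 1014.7410 Hz.
f_beat = |1014.7410 − 1012.1| = 2.64 Hz.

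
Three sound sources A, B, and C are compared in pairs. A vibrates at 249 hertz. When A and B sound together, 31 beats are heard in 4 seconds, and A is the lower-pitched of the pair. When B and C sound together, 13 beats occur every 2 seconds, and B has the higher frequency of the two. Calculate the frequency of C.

A–B: Beat frequency = 31/4 = 7.75 Hz.
B is above A, so f_B = 249 + 7.75 = 256.75 Hz.
B–C: Beat frequency = 13/2 = 6.5 Hz.
C is below B, so f_C = 256.75 − 6.5 = 250.25 Hz.

250.25 Hz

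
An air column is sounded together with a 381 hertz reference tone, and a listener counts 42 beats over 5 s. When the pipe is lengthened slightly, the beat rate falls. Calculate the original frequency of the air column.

Beat frequency = 42/5 = 8.4 Hz.
|f − 381| = 8.4, so the air column was at either 372.6 Hz or 389.4 Hz.
A longer pipe has a lower fundamental; the adjustment lowers the air column's frequency.
The beat rate fell, so the adjustment moved the air column toward 381 Hz — it must have started above the reference.

389.4 Hz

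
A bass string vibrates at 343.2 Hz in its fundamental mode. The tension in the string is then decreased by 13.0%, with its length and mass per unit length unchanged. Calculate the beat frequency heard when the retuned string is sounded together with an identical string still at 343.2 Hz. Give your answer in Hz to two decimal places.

23.08 Hz

For a string, f ∝ √T, so the new frequency is 343.2·√0.870 = 320.1156 Hz.
f_beat = |320.1156 − 343.2| = 23.08 Hz.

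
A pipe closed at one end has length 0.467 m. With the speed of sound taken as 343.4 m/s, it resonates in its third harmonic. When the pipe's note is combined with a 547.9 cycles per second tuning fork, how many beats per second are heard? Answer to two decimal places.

3.60 Hz

Closed pipe (odd harmonics): f_n = n·v/(4L) = 3·343.4/(4·0.467) = 551.4989 Hz.
f_beat = |551.4989 − 547.9| = 3.60 Hz.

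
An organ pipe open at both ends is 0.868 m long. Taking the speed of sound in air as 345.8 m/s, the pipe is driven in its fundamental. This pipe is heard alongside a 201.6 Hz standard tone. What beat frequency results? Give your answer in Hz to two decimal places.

2.41 Hz

Open pipe: f_n = n·v/(2L) = 1·345.8/(2·0.868) = 199.1935 Hz.
f_beat = |199.1935 − 201.6| = 2.41 Hz.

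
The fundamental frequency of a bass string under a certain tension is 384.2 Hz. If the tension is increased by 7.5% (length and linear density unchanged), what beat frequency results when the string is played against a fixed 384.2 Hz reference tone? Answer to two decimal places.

14.15 Hz

For a string, f ∝ √T, so the new frequency is 384.2·√1.075 = 398.3470 Hz.
f_beat = |398.3470 − 384.2| = 14.15 Hz.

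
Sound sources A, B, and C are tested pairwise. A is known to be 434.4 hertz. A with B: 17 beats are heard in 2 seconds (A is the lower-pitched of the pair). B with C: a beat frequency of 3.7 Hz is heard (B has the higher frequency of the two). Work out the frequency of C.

A–B: Beat frequency = 17/2 = 8.5 Hz.
B is above A, so f_B = 434.4 + 8.5 = 442.9 Hz.
C is below B, so f_C = 442.9 − 3.7 = 439.2 Hz.

439.2 Hz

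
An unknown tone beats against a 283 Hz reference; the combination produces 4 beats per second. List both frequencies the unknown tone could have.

|f − 283| = 4, so f = 283 ± 4.

279 Hz or 287 Hz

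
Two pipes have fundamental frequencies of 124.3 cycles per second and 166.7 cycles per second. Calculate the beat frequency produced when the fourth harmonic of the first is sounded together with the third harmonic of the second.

Fourth harmonic of the first: 4·124.3 = 497.2 Hz.
Third harmonic of the second: 3·166.7 = 500.1 Hz.
f_beat = |497.2 − 500.1| = 2.9 Hz.

2.9 Hz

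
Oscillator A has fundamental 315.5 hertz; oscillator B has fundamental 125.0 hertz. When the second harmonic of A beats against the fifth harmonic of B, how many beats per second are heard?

Second harmonic of the first: 2·315.5 = 631.0 Hz.
Fifth harmonic of the second: 5·125.0 = 625.0 Hz.
f_beat = |631.0 − 625.0| = 6.0 Hz.

6.0 Hz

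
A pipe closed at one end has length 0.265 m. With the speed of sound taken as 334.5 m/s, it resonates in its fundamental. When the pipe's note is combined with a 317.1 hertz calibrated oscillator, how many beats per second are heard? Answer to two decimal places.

Closed pipe (odd harmonics): f_n = n·v/(4L) = 1·334.5/(4·0.265) = 315.5660 Hz.
f_beat = |315.5660 − 317.1| = 1.53 Hz.

1.53 Hz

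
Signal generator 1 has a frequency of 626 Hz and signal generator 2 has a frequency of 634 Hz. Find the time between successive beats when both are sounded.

0.125 s

f_beat = |626 − 634| = 8 Hz.
Beat period T = 1 / f_beat = 1 / 8 s.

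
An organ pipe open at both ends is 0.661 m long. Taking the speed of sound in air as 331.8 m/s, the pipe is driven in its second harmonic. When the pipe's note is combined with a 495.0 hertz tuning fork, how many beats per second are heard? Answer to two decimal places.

Open pipe: f_n = n·v/(2L) = 2·331.8/(2·0.661) = 501.9667 Hz.
f_beat = |501.9667 − 495.0| = 6.97 Hz.

6.97 Hz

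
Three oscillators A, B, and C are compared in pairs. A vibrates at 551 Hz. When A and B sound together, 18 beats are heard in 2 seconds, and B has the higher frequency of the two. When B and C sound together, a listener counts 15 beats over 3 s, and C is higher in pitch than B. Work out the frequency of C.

565 Hz

A–B: Beat frequency = 18/2 = 9 Hz.
B is above A, so f_B = 551 + 9 = 560 Hz.
B–C: Beat frequency = 15/3 = 5 Hz.
C is above B, so f_C = 560 + 5 = 565 Hz.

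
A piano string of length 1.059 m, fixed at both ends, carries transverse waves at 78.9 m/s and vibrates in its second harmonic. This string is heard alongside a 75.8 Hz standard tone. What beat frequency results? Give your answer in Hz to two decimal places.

For a string fixed at both ends, f_n = n·v/(2L) = 2·78.9/(2·1.059) = 74.5042 Hz.
f_beat = |74.5042 − 75.8| = 1.30 Hz.

1.30 Hz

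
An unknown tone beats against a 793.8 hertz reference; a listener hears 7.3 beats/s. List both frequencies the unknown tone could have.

|f − 793.8| = 7.3, so f = 793.8 ± 7.3.

786.5 Hz or 801.1 Hz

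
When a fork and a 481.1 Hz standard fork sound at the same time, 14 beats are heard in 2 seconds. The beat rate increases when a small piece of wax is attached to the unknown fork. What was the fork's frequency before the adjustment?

Beat frequency = 14/2 = 7 Hz.
|f − 481.1| = 7, so the fork was at either 474.1 Hz or 488.1 Hz.
Loading a fork with wax lowers its frequency; the adjustment lowers the fork's frequency.
The beat rate rose, so the adjustment moved the fork further from 481.1 Hz — it was already below the reference.

474.1 Hz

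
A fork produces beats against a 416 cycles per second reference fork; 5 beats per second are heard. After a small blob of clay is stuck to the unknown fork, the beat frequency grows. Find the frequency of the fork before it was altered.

411 Hz

|f − 416| = 5, so the fork was at either 411 Hz or 421 Hz.
Adding mass to a fork lowers its frequency; the adjustment lowers the fork's frequency.
The beat rate rose, so the adjustment moved the fork further from 416 Hz — it was already below the reference.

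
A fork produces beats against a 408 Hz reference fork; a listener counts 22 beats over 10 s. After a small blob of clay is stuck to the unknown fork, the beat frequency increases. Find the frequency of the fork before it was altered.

Beat frequency = 22/10 = 2.2 Hz.
|f − 408| = 2.2, so the fork was at either 405.8 Hz or 410.2 Hz.
Adding mass to a fork lowers its frequency; the adjustment lowers the fork's frequency.
The beat rate rose, so the adjustment moved the fork further from 408 Hz — it was already below the reference.

405.8 Hz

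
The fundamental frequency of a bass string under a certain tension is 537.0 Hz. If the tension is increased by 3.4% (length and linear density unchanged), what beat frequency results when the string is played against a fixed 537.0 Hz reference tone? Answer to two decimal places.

For a string, f ∝ √T, so the new frequency is 537.0·√1.034 = 546.0527 Hz.
f_beat = |546.0527 − 537.0| = 9.05 Hz.

9.05 Hz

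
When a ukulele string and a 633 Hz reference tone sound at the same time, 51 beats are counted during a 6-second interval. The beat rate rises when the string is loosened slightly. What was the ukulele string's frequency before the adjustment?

624.5 Hz

Beat frequency = 51/6 = 8.5 Hz.
|f − 633| = 8.5, so the ukulele string was at either 624.5 Hz or 641.5 Hz.
Reducing tension lowers a string's frequency; the adjustment lowers the ukulele string's frequency.
The beat rate rose, so the adjustment moved the ukulele string further from 633 Hz — it was already below the reference.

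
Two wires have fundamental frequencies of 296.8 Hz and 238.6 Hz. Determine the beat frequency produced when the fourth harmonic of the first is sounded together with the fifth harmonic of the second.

5.8 Hz

Fourth harmonic of the first: 4·296.8 = 1187.2 Hz.
Fifth harmonic of the second: 5·238.6 = 1193.0 Hz.
f_beat = |1187.2 − 1193.0| = 5.8 Hz.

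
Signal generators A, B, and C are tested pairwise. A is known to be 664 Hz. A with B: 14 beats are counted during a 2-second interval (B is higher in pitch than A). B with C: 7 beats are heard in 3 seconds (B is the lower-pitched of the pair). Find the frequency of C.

673.3333 Hz

A–B: Beat frequency = 14/2 = 7 Hz.
B is above A, so f_B = 664 + 7 = 671 Hz.
B–C: Beat frequency = 7/3 = 2.3333 Hz.
C is above B, so f_C = 671 + 2.3333 = 673.3333 Hz.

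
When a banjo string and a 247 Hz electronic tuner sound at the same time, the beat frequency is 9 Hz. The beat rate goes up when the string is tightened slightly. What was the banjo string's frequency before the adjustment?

256 Hz

|f − 247| = 9, so the banjo string was at either 238 Hz or 256 Hz.
Increasing tension raises a string's frequency; the adjustment raises the banjo string's frequency.
The beat rate rose, so the adjustment moved the banjo string further from 247 Hz — it was already above the reference.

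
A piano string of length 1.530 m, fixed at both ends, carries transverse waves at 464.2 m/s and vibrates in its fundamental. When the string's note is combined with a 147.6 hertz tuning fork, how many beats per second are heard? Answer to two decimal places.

4.10 Hz

For a string fixed at both ends, f_n = n·v/(2L) = 1·464.2/(2·1.530) = 151.6993 Hz.
f_beat = |151.6993 − 147.6| = 4.10 Hz.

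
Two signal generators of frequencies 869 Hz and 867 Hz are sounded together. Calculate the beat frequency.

2 Hz

f_beat = |f₁ − f₂|.
|869 − 867| = 2 Hz.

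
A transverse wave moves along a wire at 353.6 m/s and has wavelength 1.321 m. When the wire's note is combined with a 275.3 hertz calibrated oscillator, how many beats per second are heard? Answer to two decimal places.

7.62 Hz

Source frequency f = v/λ = 353.6/1.321 = 267.6760 Hz.
f_beat = |267.6760 − 275.3| = 7.62 Hz.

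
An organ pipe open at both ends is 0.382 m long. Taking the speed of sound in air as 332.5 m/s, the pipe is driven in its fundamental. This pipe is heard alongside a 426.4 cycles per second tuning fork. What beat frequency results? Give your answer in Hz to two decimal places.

8.81 Hz

Open pipe: f_n = n·v/(2L) = 1·332.5/(2·0.382) = 435.2094 Hz.
f_beat = |435.2094 − 426.4| = 8.81 Hz.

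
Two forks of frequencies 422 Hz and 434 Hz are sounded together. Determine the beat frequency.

12 Hz

f_beat = |f₁ − f₂|.
|422 − 434| = 12 Hz.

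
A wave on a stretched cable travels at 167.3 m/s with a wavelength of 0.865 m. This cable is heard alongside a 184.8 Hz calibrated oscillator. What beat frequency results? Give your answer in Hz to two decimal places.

Source frequency f = v/λ = 167.3/0.865 = 193.4104 Hz.
f_beat = |193.4104 − 184.8| = 8.61 Hz.

8.61 Hz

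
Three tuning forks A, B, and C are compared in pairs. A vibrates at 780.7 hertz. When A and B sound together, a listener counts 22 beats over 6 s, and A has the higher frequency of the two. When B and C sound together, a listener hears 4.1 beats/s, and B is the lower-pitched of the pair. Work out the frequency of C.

A–B: Beat frequency = 22/6 = 3.6667 Hz.
B is below A, so f_B = 780.7 − 3.6667 = 777.0333 Hz.
C is above B, so f_C = 777.0333 + 4.1 = 781.1333 Hz.

781.1333 Hz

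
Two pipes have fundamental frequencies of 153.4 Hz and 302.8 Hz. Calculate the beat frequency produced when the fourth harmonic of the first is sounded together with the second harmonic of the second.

Fourth harmonic of the first: 4·153.4 = 613.6 Hz.
Second harmonic of the second: 2·302.8 = 605.6 Hz.
f_beat = |613.6 − 605.6| = 8.0 Hz.

8.0 Hz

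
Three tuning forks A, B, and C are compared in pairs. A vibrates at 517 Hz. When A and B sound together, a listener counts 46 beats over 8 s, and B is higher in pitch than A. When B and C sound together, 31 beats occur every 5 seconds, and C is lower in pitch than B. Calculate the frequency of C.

516.55 Hz

A–B: Beat frequency = 46/8 = 5.75 Hz.
B is above A, so f_B = 517 + 5.75 = 522.75 Hz.
B–C: Beat frequency = 31/5 = 6.2 Hz.
C is below B, so f_C = 522.75 − 6.2 = 516.55 Hz.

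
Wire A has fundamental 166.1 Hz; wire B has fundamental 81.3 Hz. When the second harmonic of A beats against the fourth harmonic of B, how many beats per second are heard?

7.0 Hz

Second harmonic of the first: 2·166.1 = 332.2 Hz.
Fourth harmonic of the second: 4·81.3 = 325.2 Hz.
f_beat = |332.2 − 325.2| = 7.0 Hz.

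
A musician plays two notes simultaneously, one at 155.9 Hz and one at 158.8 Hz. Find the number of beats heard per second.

2.9 Hz

Beats arise from superposition of two nearby frequencies; the beat rate is |f₁ − f₂|.
|155.9 − 158.8| = 2.9 Hz.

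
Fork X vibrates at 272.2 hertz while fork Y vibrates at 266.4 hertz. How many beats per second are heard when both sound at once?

Beats arise from superposition of two nearby frequencies; the beat rate is |f₁ − f₂|.
|272.2 − 266.4| = 5.8 Hz.

5.8 Hz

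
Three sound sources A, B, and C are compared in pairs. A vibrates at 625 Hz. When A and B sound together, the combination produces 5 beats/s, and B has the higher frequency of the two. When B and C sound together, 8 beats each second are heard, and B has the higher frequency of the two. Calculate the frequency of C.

B is above A, so f_B = 625 + 5 = 630 Hz.
C is below B, so f_C = 630 − 8 = 622 Hz.

622 Hz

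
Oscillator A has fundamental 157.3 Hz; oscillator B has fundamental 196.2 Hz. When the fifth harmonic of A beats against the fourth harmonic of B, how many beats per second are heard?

1.7 Hz

Fifth harmonic of the first: 5·157.3 = 786.5 Hz.
Fourth harmonic of the second: 4·196.2 = 784.8 Hz.
f_beat = |786.5 − 784.8| = 1.7 Hz.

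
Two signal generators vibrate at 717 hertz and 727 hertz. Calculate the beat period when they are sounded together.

0.100 s

f_beat = |717 − 727| = 10 Hz.
Beat period T = 1 / f_beat = 1 / 10 s.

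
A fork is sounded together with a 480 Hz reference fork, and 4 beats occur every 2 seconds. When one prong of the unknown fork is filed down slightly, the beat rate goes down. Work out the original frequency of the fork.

Beat frequency = 4/2 = 2 Hz.
|f − 480| = 2, so the fork was at either 478 Hz or 482 Hz.
Filing a prong removes mass and raises the fork's frequency; the adjustment raises the fork's frequency.
The beat rate fell, so the adjustment moved the fork toward 480 Hz — it must have started below the reference.

478 Hz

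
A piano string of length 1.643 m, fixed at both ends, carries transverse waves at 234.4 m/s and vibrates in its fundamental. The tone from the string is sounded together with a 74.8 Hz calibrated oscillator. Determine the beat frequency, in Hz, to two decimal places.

3.47 Hz

For a string fixed at both ends, f_n = n·v/(2L) = 1·234.4/(2·1.643) = 71.3329 Hz.
f_beat = |71.3329 − 74.8| = 3.47 Hz.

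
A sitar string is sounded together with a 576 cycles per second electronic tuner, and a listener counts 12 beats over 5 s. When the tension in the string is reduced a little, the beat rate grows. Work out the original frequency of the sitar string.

Beat frequency = 12/5 = 2.4 Hz.
|f − 576| = 2.4, so the sitar string was at either 573.6 Hz or 578.4 Hz.
Lower tension means lower frequency; the adjustment lowers the sitar string's frequency.
The beat rate rose, so the adjustment moved the sitar string further from 576 Hz — it was already below the reference.

573.6 Hz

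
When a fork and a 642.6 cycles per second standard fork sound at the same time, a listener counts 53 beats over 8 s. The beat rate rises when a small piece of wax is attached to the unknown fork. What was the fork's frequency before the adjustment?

Beat frequency = 53/8 = 6.625 Hz.
|f − 642.6| = 6.625, so the fork was at either 635.975 Hz or 649.225 Hz.
Loading a fork with wax lowers its frequency; the adjustment lowers the fork's frequency.
The beat rate rose, so the adjustment moved the fork further from 642.6 Hz — it was already below the reference.

635.975 Hz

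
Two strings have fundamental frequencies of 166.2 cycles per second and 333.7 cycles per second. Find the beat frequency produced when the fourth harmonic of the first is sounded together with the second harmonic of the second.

Fourth harmonic of the first: 4·166.2 = 664.8 Hz.
Second harmonic of the second: 2·333.7 = 667.4 Hz.
f_beat = |664.8 − 667.4| = 2.6 Hz.

2.6 Hz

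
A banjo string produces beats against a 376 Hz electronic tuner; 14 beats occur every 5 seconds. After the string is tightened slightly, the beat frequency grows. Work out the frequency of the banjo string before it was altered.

378.8 Hz

Beat frequency = 14/5 = 2.8 Hz.
|f − 376| = 2.8, so the banjo string was at either 373.2 Hz or 378.8 Hz.
Increasing tension raises a string's frequency; the adjustment raises the banjo string's frequency.
The beat rate rose, so the adjustment moved the banjo string further from 376 Hz — it was already above the reference.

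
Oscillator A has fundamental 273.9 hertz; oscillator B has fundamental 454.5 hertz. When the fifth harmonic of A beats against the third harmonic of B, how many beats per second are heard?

Fifth harmonic of the first: 5·273.9 = 1369.5 Hz.
Third harmonic of the second: 3·454.5 = 1363.5 Hz.
f_beat = |1369.5 − 1363.5| = 6.0 Hz.

6.0 Hz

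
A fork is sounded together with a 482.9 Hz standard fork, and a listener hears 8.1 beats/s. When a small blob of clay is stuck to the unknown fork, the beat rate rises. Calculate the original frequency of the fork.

|f − 482.9| = 8.1, so the fork was at either 474.8 Hz or 491 Hz.
Adding mass to a fork lowers its frequency; the adjustment lowers the fork's frequency.
The beat rate rose, so the adjustment moved the fork further from 482.9 Hz — it was already below the reference.

474.8 Hz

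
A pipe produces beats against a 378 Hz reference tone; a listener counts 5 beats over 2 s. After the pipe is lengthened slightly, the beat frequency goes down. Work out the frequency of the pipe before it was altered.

380.5 Hz

Beat frequency = 5/2 = 2.5 Hz.
|f − 378| = 2.5, so the pipe was at either 375.5 Hz or 380.5 Hz.
A longer pipe has a lower fundamental; the adjustment lowers the pipe's frequency.
The beat rate fell, so the adjustment moved the pipe toward 378 Hz — it must have started above the reference.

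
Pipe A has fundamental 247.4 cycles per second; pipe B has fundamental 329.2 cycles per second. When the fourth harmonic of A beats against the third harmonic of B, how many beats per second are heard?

2.0 Hz

Fourth harmonic of the first: 4·247.4 = 989.6 Hz.
Third harmonic of the second: 3·329.2 = 987.6 Hz.
f_beat = |989.6 − 987.6| = 2.0 Hz.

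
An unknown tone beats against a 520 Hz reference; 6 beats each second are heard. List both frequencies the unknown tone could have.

|f − 520| = 6, so f = 520 ± 6.

514 Hz or 526 Hz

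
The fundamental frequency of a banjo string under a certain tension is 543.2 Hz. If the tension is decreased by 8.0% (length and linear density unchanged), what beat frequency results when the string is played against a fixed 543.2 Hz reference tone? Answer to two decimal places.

For a string, f ∝ √T, so the new frequency is 543.2·√0.920 = 521.0191 Hz.
f_beat = |521.0191 − 543.2| = 22.18 Hz.

22.18 Hz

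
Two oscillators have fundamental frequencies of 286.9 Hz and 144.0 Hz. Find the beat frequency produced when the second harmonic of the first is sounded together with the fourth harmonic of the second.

2.2 Hz

Second harmonic of the first: 2·286.9 = 573.8 Hz.
Fourth harmonic of the second: 4·144.0 = 576.0 Hz.
f_beat = |573.8 − 576.0| = 2.2 Hz.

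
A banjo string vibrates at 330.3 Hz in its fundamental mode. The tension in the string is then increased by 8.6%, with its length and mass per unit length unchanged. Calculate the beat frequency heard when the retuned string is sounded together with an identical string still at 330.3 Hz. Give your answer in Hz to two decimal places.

For a string, f ∝ √T, so the new frequency is 330.3·√1.086 = 344.2100 Hz.
f_beat = |344.2100 − 330.3| = 13.91 Hz.

13.91 Hz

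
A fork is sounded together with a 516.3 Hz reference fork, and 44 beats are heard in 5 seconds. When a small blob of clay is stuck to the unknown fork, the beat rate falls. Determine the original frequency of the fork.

Beat frequency = 44/5 = 8.8 Hz.
|f − 516.3| = 8.8, so the fork was at either 507.5 Hz or 525.1 Hz.
Adding mass to a fork lowers its frequency; the adjustment lowers the fork's frequency.
The beat rate fell, so the adjustment moved the fork toward 516.3 Hz — it must have started above the reference.

525.1 Hz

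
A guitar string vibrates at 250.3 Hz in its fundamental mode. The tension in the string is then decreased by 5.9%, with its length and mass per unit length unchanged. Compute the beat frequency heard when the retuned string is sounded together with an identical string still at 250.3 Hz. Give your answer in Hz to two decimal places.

For a string, f ∝ √T, so the new frequency is 250.3·√0.941 = 242.8039 Hz.
f_beat = |242.8039 − 250.3| = 7.50 Hz.

7.50 Hz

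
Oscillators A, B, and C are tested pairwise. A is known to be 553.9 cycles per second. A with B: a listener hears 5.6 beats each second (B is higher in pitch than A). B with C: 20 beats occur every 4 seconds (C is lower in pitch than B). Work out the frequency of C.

B is above A, so f_B = 553.9 + 5.6 = 559.5 Hz.
B–C: Beat frequency = 20/4 = 5 Hz.
C is below B, so f_C = 559.5 − 5 = 554.5 Hz.

554.5 Hz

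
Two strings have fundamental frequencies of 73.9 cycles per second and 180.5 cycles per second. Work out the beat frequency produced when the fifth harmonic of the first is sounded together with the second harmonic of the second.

8.5 Hz

Fifth harmonic of the first: 5·73.9 = 369.5 Hz.
Second harmonic of the second: 2·180.5 = 361.0 Hz.
f_beat = |369.5 − 361.0| = 8.5 Hz.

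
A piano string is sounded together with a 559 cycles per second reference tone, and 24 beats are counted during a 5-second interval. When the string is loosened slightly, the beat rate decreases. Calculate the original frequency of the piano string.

563.8 Hz

Beat frequency = 24/5 = 4.8 Hz.
|f − 559| = 4.8, so the piano string was at either 554.2 Hz or 563.8 Hz.
Reducing tension lowers a string's frequency; the adjustment lowers the piano string's frequency.
The beat rate fell, so the adjustment moved the piano string toward 559 Hz — it must have started above the reference.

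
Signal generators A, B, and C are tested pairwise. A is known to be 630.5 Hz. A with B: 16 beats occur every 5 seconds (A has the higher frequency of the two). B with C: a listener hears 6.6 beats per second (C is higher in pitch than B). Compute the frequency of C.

A–B: Beat frequency = 16/5 = 3.2 Hz.
B is below A, so f_B = 630.5 − 3.2 = 627.3 Hz.
C is above B, so f_C = 627.3 + 6.6 = 633.9 Hz.

633.9 Hz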